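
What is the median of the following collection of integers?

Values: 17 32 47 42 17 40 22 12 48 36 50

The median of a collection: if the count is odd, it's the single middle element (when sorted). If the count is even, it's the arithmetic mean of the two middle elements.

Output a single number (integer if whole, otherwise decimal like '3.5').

Step 1: insert 17 -> lo=[17] (size 1, max 17) hi=[] (size 0) -> median=17
Step 2: insert 32 -> lo=[17] (size 1, max 17) hi=[32] (size 1, min 32) -> median=24.5
Step 3: insert 47 -> lo=[17, 32] (size 2, max 32) hi=[47] (size 1, min 47) -> median=32
Step 4: insert 42 -> lo=[17, 32] (size 2, max 32) hi=[42, 47] (size 2, min 42) -> median=37
Step 5: insert 17 -> lo=[17, 17, 32] (size 3, max 32) hi=[42, 47] (size 2, min 42) -> median=32
Step 6: insert 40 -> lo=[17, 17, 32] (size 3, max 32) hi=[40, 42, 47] (size 3, min 40) -> median=36
Step 7: insert 22 -> lo=[17, 17, 22, 32] (size 4, max 32) hi=[40, 42, 47] (size 3, min 40) -> median=32
Step 8: insert 12 -> lo=[12, 17, 17, 22] (size 4, max 22) hi=[32, 40, 42, 47] (size 4, min 32) -> median=27
Step 9: insert 48 -> lo=[12, 17, 17, 22, 32] (size 5, max 32) hi=[40, 42, 47, 48] (size 4, min 40) -> median=32
Step 10: insert 36 -> lo=[12, 17, 17, 22, 32] (size 5, max 32) hi=[36, 40, 42, 47, 48] (size 5, min 36) -> median=34
Step 11: insert 50 -> lo=[12, 17, 17, 22, 32, 36] (size 6, max 36) hi=[40, 42, 47, 48, 50] (size 5, min 40) -> median=36

Answer: 36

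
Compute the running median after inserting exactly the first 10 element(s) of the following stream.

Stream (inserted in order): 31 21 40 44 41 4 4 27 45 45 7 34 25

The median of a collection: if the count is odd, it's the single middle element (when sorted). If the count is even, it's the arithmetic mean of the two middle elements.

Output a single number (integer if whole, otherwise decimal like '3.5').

Answer: 35.5

Derivation:
Step 1: insert 31 -> lo=[31] (size 1, max 31) hi=[] (size 0) -> median=31
Step 2: insert 21 -> lo=[21] (size 1, max 21) hi=[31] (size 1, min 31) -> median=26
Step 3: insert 40 -> lo=[21, 31] (size 2, max 31) hi=[40] (size 1, min 40) -> median=31
Step 4: insert 44 -> lo=[21, 31] (size 2, max 31) hi=[40, 44] (size 2, min 40) -> median=35.5
Step 5: insert 41 -> lo=[21, 31, 40] (size 3, max 40) hi=[41, 44] (size 2, min 41) -> median=40
Step 6: insert 4 -> lo=[4, 21, 31] (size 3, max 31) hi=[40, 41, 44] (size 3, min 40) -> median=35.5
Step 7: insert 4 -> lo=[4, 4, 21, 31] (size 4, max 31) hi=[40, 41, 44] (size 3, min 40) -> median=31
Step 8: insert 27 -> lo=[4, 4, 21, 27] (size 4, max 27) hi=[31, 40, 41, 44] (size 4, min 31) -> median=29
Step 9: insert 45 -> lo=[4, 4, 21, 27, 31] (size 5, max 31) hi=[40, 41, 44, 45] (size 4, min 40) -> median=31
Step 10: insert 45 -> lo=[4, 4, 21, 27, 31] (size 5, max 31) hi=[40, 41, 44, 45, 45] (size 5, min 40) -> median=35.5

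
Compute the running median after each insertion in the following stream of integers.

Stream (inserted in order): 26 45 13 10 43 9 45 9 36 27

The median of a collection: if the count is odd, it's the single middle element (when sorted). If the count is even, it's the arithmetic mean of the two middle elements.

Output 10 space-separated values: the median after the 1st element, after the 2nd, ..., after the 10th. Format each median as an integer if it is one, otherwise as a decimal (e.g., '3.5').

Answer: 26 35.5 26 19.5 26 19.5 26 19.5 26 26.5

Derivation:
Step 1: insert 26 -> lo=[26] (size 1, max 26) hi=[] (size 0) -> median=26
Step 2: insert 45 -> lo=[26] (size 1, max 26) hi=[45] (size 1, min 45) -> median=35.5
Step 3: insert 13 -> lo=[13, 26] (size 2, max 26) hi=[45] (size 1, min 45) -> median=26
Step 4: insert 10 -> lo=[10, 13] (size 2, max 13) hi=[26, 45] (size 2, min 26) -> median=19.5
Step 5: insert 43 -> lo=[10, 13, 26] (size 3, max 26) hi=[43, 45] (size 2, min 43) -> median=26
Step 6: insert 9 -> lo=[9, 10, 13] (size 3, max 13) hi=[26, 43, 45] (size 3, min 26) -> median=19.5
Step 7: insert 45 -> lo=[9, 10, 13, 26] (size 4, max 26) hi=[43, 45, 45] (size 3, min 43) -> median=26
Step 8: insert 9 -> lo=[9, 9, 10, 13] (size 4, max 13) hi=[26, 43, 45, 45] (size 4, min 26) -> median=19.5
Step 9: insert 36 -> lo=[9, 9, 10, 13, 26] (size 5, max 26) hi=[36, 43, 45, 45] (size 4, min 36) -> median=26
Step 10: insert 27 -> lo=[9, 9, 10, 13, 26] (size 5, max 26) hi=[27, 36, 43, 45, 45] (size 5, min 27) -> median=26.5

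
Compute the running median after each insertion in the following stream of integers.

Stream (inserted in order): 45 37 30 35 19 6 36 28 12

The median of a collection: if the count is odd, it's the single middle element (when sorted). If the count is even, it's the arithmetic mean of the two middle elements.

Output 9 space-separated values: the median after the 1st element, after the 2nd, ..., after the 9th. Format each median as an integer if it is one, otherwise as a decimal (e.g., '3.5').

Answer: 45 41 37 36 35 32.5 35 32.5 30

Derivation:
Step 1: insert 45 -> lo=[45] (size 1, max 45) hi=[] (size 0) -> median=45
Step 2: insert 37 -> lo=[37] (size 1, max 37) hi=[45] (size 1, min 45) -> median=41
Step 3: insert 30 -> lo=[30, 37] (size 2, max 37) hi=[45] (size 1, min 45) -> median=37
Step 4: insert 35 -> lo=[30, 35] (size 2, max 35) hi=[37, 45] (size 2, min 37) -> median=36
Step 5: insert 19 -> lo=[19, 30, 35] (size 3, max 35) hi=[37, 45] (size 2, min 37) -> median=35
Step 6: insert 6 -> lo=[6, 19, 30] (size 3, max 30) hi=[35, 37, 45] (size 3, min 35) -> median=32.5
Step 7: insert 36 -> lo=[6, 19, 30, 35] (size 4, max 35) hi=[36, 37, 45] (size 3, min 36) -> median=35
Step 8: insert 28 -> lo=[6, 19, 28, 30] (size 4, max 30) hi=[35, 36, 37, 45] (size 4, min 35) -> median=32.5
Step 9: insert 12 -> lo=[6, 12, 19, 28, 30] (size 5, max 30) hi=[35, 36, 37, 45] (size 4, min 35) -> median=30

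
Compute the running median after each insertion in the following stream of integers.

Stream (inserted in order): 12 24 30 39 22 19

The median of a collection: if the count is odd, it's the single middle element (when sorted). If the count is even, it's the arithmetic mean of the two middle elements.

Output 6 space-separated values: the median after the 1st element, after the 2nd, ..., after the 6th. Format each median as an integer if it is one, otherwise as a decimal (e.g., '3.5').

Step 1: insert 12 -> lo=[12] (size 1, max 12) hi=[] (size 0) -> median=12
Step 2: insert 24 -> lo=[12] (size 1, max 12) hi=[24] (size 1, min 24) -> median=18
Step 3: insert 30 -> lo=[12, 24] (size 2, max 24) hi=[30] (size 1, min 30) -> median=24
Step 4: insert 39 -> lo=[12, 24] (size 2, max 24) hi=[30, 39] (size 2, min 30) -> median=27
Step 5: insert 22 -> lo=[12, 22, 24] (size 3, max 24) hi=[30, 39] (size 2, min 30) -> median=24
Step 6: insert 19 -> lo=[12, 19, 22] (size 3, max 22) hi=[24, 30, 39] (size 3, min 24) -> median=23

Answer: 12 18 24 27 24 23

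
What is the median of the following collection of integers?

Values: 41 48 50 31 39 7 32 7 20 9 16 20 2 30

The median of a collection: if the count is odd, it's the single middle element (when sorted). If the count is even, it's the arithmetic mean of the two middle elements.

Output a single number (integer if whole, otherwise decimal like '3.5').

Step 1: insert 41 -> lo=[41] (size 1, max 41) hi=[] (size 0) -> median=41
Step 2: insert 48 -> lo=[41] (size 1, max 41) hi=[48] (size 1, min 48) -> median=44.5
Step 3: insert 50 -> lo=[41, 48] (size 2, max 48) hi=[50] (size 1, min 50) -> median=48
Step 4: insert 31 -> lo=[31, 41] (size 2, max 41) hi=[48, 50] (size 2, min 48) -> median=44.5
Step 5: insert 39 -> lo=[31, 39, 41] (size 3, max 41) hi=[48, 50] (size 2, min 48) -> median=41
Step 6: insert 7 -> lo=[7, 31, 39] (size 3, max 39) hi=[41, 48, 50] (size 3, min 41) -> median=40
Step 7: insert 32 -> lo=[7, 31, 32, 39] (size 4, max 39) hi=[41, 48, 50] (size 3, min 41) -> median=39
Step 8: insert 7 -> lo=[7, 7, 31, 32] (size 4, max 32) hi=[39, 41, 48, 50] (size 4, min 39) -> median=35.5
Step 9: insert 20 -> lo=[7, 7, 20, 31, 32] (size 5, max 32) hi=[39, 41, 48, 50] (size 4, min 39) -> median=32
Step 10: insert 9 -> lo=[7, 7, 9, 20, 31] (size 5, max 31) hi=[32, 39, 41, 48, 50] (size 5, min 32) -> median=31.5
Step 11: insert 16 -> lo=[7, 7, 9, 16, 20, 31] (size 6, max 31) hi=[32, 39, 41, 48, 50] (size 5, min 32) -> median=31
Step 12: insert 20 -> lo=[7, 7, 9, 16, 20, 20] (size 6, max 20) hi=[31, 32, 39, 41, 48, 50] (size 6, min 31) -> median=25.5
Step 13: insert 2 -> lo=[2, 7, 7, 9, 16, 20, 20] (size 7, max 20) hi=[31, 32, 39, 41, 48, 50] (size 6, min 31) -> median=20
Step 14: insert 30 -> lo=[2, 7, 7, 9, 16, 20, 20] (size 7, max 20) hi=[30, 31, 32, 39, 41, 48, 50] (size 7, min 30) -> median=25

Answer: 25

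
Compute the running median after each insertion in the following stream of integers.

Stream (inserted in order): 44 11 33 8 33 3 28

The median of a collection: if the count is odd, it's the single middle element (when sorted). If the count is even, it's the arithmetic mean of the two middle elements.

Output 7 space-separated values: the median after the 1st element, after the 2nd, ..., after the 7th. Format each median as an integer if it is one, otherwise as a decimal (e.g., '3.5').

Answer: 44 27.5 33 22 33 22 28

Derivation:
Step 1: insert 44 -> lo=[44] (size 1, max 44) hi=[] (size 0) -> median=44
Step 2: insert 11 -> lo=[11] (size 1, max 11) hi=[44] (size 1, min 44) -> median=27.5
Step 3: insert 33 -> lo=[11, 33] (size 2, max 33) hi=[44] (size 1, min 44) -> median=33
Step 4: insert 8 -> lo=[8, 11] (size 2, max 11) hi=[33, 44] (size 2, min 33) -> median=22
Step 5: insert 33 -> lo=[8, 11, 33] (size 3, max 33) hi=[33, 44] (size 2, min 33) -> median=33
Step 6: insert 3 -> lo=[3, 8, 11] (size 3, max 11) hi=[33, 33, 44] (size 3, min 33) -> median=22
Step 7: insert 28 -> lo=[3, 8, 11, 28] (size 4, max 28) hi=[33, 33, 44] (size 3, min 33) -> median=28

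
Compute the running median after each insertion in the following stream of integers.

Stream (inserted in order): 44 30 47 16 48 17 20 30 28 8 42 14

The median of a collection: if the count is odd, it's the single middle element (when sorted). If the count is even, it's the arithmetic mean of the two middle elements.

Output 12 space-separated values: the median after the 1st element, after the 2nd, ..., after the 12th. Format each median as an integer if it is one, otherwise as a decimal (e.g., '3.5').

Step 1: insert 44 -> lo=[44] (size 1, max 44) hi=[] (size 0) -> median=44
Step 2: insert 30 -> lo=[30] (size 1, max 30) hi=[44] (size 1, min 44) -> median=37
Step 3: insert 47 -> lo=[30, 44] (size 2, max 44) hi=[47] (size 1, min 47) -> median=44
Step 4: insert 16 -> lo=[16, 30] (size 2, max 30) hi=[44, 47] (size 2, min 44) -> median=37
Step 5: insert 48 -> lo=[16, 30, 44] (size 3, max 44) hi=[47, 48] (size 2, min 47) -> median=44
Step 6: insert 17 -> lo=[16, 17, 30] (size 3, max 30) hi=[44, 47, 48] (size 3, min 44) -> median=37
Step 7: insert 20 -> lo=[16, 17, 20, 30] (size 4, max 30) hi=[44, 47, 48] (size 3, min 44) -> median=30
Step 8: insert 30 -> lo=[16, 17, 20, 30] (size 4, max 30) hi=[30, 44, 47, 48] (size 4, min 30) -> median=30
Step 9: insert 28 -> lo=[16, 17, 20, 28, 30] (size 5, max 30) hi=[30, 44, 47, 48] (size 4, min 30) -> median=30
Step 10: insert 8 -> lo=[8, 16, 17, 20, 28] (size 5, max 28) hi=[30, 30, 44, 47, 48] (size 5, min 30) -> median=29
Step 11: insert 42 -> lo=[8, 16, 17, 20, 28, 30] (size 6, max 30) hi=[30, 42, 44, 47, 48] (size 5, min 30) -> median=30
Step 12: insert 14 -> lo=[8, 14, 16, 17, 20, 28] (size 6, max 28) hi=[30, 30, 42, 44, 47, 48] (size 6, min 30) -> median=29

Answer: 44 37 44 37 44 37 30 30 30 29 30 29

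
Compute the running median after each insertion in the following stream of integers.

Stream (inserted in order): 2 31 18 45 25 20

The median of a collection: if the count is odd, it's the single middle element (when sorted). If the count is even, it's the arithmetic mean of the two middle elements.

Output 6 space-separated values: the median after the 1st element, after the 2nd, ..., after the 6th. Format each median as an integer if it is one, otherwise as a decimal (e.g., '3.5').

Step 1: insert 2 -> lo=[2] (size 1, max 2) hi=[] (size 0) -> median=2
Step 2: insert 31 -> lo=[2] (size 1, max 2) hi=[31] (size 1, min 31) -> median=16.5
Step 3: insert 18 -> lo=[2, 18] (size 2, max 18) hi=[31] (size 1, min 31) -> median=18
Step 4: insert 45 -> lo=[2, 18] (size 2, max 18) hi=[31, 45] (size 2, min 31) -> median=24.5
Step 5: insert 25 -> lo=[2, 18, 25] (size 3, max 25) hi=[31, 45] (size 2, min 31) -> median=25
Step 6: insert 20 -> lo=[2, 18, 20] (size 3, max 20) hi=[25, 31, 45] (size 3, min 25) -> median=22.5

Answer: 2 16.5 18 24.5 25 22.5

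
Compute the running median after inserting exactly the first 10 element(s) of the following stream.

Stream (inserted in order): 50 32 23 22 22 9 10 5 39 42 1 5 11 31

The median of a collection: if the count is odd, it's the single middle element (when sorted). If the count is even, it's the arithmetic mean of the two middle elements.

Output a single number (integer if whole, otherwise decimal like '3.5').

Step 1: insert 50 -> lo=[50] (size 1, max 50) hi=[] (size 0) -> median=50
Step 2: insert 32 -> lo=[32] (size 1, max 32) hi=[50] (size 1, min 50) -> median=41
Step 3: insert 23 -> lo=[23, 32] (size 2, max 32) hi=[50] (size 1, min 50) -> median=32
Step 4: insert 22 -> lo=[22, 23] (size 2, max 23) hi=[32, 50] (size 2, min 32) -> median=27.5
Step 5: insert 22 -> lo=[22, 22, 23] (size 3, max 23) hi=[32, 50] (size 2, min 32) -> median=23
Step 6: insert 9 -> lo=[9, 22, 22] (size 3, max 22) hi=[23, 32, 50] (size 3, min 23) -> median=22.5
Step 7: insert 10 -> lo=[9, 10, 22, 22] (size 4, max 22) hi=[23, 32, 50] (size 3, min 23) -> median=22
Step 8: insert 5 -> lo=[5, 9, 10, 22] (size 4, max 22) hi=[22, 23, 32, 50] (size 4, min 22) -> median=22
Step 9: insert 39 -> lo=[5, 9, 10, 22, 22] (size 5, max 22) hi=[23, 32, 39, 50] (size 4, min 23) -> median=22
Step 10: insert 42 -> lo=[5, 9, 10, 22, 22] (size 5, max 22) hi=[23, 32, 39, 42, 50] (size 5, min 23) -> median=22.5

Answer: 22.5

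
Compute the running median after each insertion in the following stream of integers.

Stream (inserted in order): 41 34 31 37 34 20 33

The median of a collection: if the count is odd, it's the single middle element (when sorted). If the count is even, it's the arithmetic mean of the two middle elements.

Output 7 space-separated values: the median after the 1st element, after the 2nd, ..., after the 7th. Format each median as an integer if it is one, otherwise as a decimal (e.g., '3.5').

Step 1: insert 41 -> lo=[41] (size 1, max 41) hi=[] (size 0) -> median=41
Step 2: insert 34 -> lo=[34] (size 1, max 34) hi=[41] (size 1, min 41) -> median=37.5
Step 3: insert 31 -> lo=[31, 34] (size 2, max 34) hi=[41] (size 1, min 41) -> median=34
Step 4: insert 37 -> lo=[31, 34] (size 2, max 34) hi=[37, 41] (size 2, min 37) -> median=35.5
Step 5: insert 34 -> lo=[31, 34, 34] (size 3, max 34) hi=[37, 41] (size 2, min 37) -> median=34
Step 6: insert 20 -> lo=[20, 31, 34] (size 3, max 34) hi=[34, 37, 41] (size 3, min 34) -> median=34
Step 7: insert 33 -> lo=[20, 31, 33, 34] (size 4, max 34) hi=[34, 37, 41] (size 3, min 34) -> median=34

Answer: 41 37.5 34 35.5 34 34 34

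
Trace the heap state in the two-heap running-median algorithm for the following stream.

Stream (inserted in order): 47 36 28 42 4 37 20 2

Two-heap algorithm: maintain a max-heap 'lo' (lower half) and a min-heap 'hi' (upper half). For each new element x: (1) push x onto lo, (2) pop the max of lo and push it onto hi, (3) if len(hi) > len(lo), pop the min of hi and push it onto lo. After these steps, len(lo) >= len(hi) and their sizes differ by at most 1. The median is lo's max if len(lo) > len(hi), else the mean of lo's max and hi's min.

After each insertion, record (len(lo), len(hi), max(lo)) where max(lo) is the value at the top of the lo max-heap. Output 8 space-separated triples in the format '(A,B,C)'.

Step 1: insert 47 -> lo=[47] hi=[] -> (len(lo)=1, len(hi)=0, max(lo)=47)
Step 2: insert 36 -> lo=[36] hi=[47] -> (len(lo)=1, len(hi)=1, max(lo)=36)
Step 3: insert 28 -> lo=[28, 36] hi=[47] -> (len(lo)=2, len(hi)=1, max(lo)=36)
Step 4: insert 42 -> lo=[28, 36] hi=[42, 47] -> (len(lo)=2, len(hi)=2, max(lo)=36)
Step 5: insert 4 -> lo=[4, 28, 36] hi=[42, 47] -> (len(lo)=3, len(hi)=2, max(lo)=36)
Step 6: insert 37 -> lo=[4, 28, 36] hi=[37, 42, 47] -> (len(lo)=3, len(hi)=3, max(lo)=36)
Step 7: insert 20 -> lo=[4, 20, 28, 36] hi=[37, 42, 47] -> (len(lo)=4, len(hi)=3, max(lo)=36)
Step 8: insert 2 -> lo=[2, 4, 20, 28] hi=[36, 37, 42, 47] -> (len(lo)=4, len(hi)=4, max(lo)=28)

Answer: (1,0,47) (1,1,36) (2,1,36) (2,2,36) (3,2,36) (3,3,36) (4,3,36) (4,4,28)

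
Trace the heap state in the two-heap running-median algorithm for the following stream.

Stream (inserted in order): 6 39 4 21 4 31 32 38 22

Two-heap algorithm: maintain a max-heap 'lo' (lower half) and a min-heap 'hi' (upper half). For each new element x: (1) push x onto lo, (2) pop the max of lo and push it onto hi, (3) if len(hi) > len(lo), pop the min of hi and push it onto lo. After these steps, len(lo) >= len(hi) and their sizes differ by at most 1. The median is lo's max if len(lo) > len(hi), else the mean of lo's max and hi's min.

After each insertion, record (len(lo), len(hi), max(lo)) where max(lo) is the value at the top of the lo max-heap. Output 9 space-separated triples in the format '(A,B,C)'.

Step 1: insert 6 -> lo=[6] hi=[] -> (len(lo)=1, len(hi)=0, max(lo)=6)
Step 2: insert 39 -> lo=[6] hi=[39] -> (len(lo)=1, len(hi)=1, max(lo)=6)
Step 3: insert 4 -> lo=[4, 6] hi=[39] -> (len(lo)=2, len(hi)=1, max(lo)=6)
Step 4: insert 21 -> lo=[4, 6] hi=[21, 39] -> (len(lo)=2, len(hi)=2, max(lo)=6)
Step 5: insert 4 -> lo=[4, 4, 6] hi=[21, 39] -> (len(lo)=3, len(hi)=2, max(lo)=6)
Step 6: insert 31 -> lo=[4, 4, 6] hi=[21, 31, 39] -> (len(lo)=3, len(hi)=3, max(lo)=6)
Step 7: insert 32 -> lo=[4, 4, 6, 21] hi=[31, 32, 39] -> (len(lo)=4, len(hi)=3, max(lo)=21)
Step 8: insert 38 -> lo=[4, 4, 6, 21] hi=[31, 32, 38, 39] -> (len(lo)=4, len(hi)=4, max(lo)=21)
Step 9: insert 22 -> lo=[4, 4, 6, 21, 22] hi=[31, 32, 38, 39] -> (len(lo)=5, len(hi)=4, max(lo)=22)

Answer: (1,0,6) (1,1,6) (2,1,6) (2,2,6) (3,2,6) (3,3,6) (4,3,21) (4,4,21) (5,4,22)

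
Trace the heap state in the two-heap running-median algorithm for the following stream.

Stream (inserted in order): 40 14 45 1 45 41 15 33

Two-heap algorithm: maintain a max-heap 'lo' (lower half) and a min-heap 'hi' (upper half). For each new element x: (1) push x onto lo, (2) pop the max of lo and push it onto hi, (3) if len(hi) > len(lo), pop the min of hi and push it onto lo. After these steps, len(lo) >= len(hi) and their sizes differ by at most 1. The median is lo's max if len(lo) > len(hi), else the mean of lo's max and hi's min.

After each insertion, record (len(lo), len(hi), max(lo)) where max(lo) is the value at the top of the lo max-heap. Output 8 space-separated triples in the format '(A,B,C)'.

Step 1: insert 40 -> lo=[40] hi=[] -> (len(lo)=1, len(hi)=0, max(lo)=40)
Step 2: insert 14 -> lo=[14] hi=[40] -> (len(lo)=1, len(hi)=1, max(lo)=14)
Step 3: insert 45 -> lo=[14, 40] hi=[45] -> (len(lo)=2, len(hi)=1, max(lo)=40)
Step 4: insert 1 -> lo=[1, 14] hi=[40, 45] -> (len(lo)=2, len(hi)=2, max(lo)=14)
Step 5: insert 45 -> lo=[1, 14, 40] hi=[45, 45] -> (len(lo)=3, len(hi)=2, max(lo)=40)
Step 6: insert 41 -> lo=[1, 14, 40] hi=[41, 45, 45] -> (len(lo)=3, len(hi)=3, max(lo)=40)
Step 7: insert 15 -> lo=[1, 14, 15, 40] hi=[41, 45, 45] -> (len(lo)=4, len(hi)=3, max(lo)=40)
Step 8: insert 33 -> lo=[1, 14, 15, 33] hi=[40, 41, 45, 45] -> (len(lo)=4, len(hi)=4, max(lo)=33)

Answer: (1,0,40) (1,1,14) (2,1,40) (2,2,14) (3,2,40) (3,3,40) (4,3,40) (4,4,33)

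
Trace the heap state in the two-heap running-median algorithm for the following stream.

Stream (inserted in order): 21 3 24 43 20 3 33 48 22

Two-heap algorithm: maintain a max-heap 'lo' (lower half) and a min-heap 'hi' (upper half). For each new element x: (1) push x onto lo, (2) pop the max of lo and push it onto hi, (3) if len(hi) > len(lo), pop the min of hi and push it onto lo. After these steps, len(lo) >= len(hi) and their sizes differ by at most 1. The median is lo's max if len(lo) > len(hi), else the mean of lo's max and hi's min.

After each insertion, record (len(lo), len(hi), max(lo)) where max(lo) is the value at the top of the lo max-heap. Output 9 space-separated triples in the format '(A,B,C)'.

Step 1: insert 21 -> lo=[21] hi=[] -> (len(lo)=1, len(hi)=0, max(lo)=21)
Step 2: insert 3 -> lo=[3] hi=[21] -> (len(lo)=1, len(hi)=1, max(lo)=3)
Step 3: insert 24 -> lo=[3, 21] hi=[24] -> (len(lo)=2, len(hi)=1, max(lo)=21)
Step 4: insert 43 -> lo=[3, 21] hi=[24, 43] -> (len(lo)=2, len(hi)=2, max(lo)=21)
Step 5: insert 20 -> lo=[3, 20, 21] hi=[24, 43] -> (len(lo)=3, len(hi)=2, max(lo)=21)
Step 6: insert 3 -> lo=[3, 3, 20] hi=[21, 24, 43] -> (len(lo)=3, len(hi)=3, max(lo)=20)
Step 7: insert 33 -> lo=[3, 3, 20, 21] hi=[24, 33, 43] -> (len(lo)=4, len(hi)=3, max(lo)=21)
Step 8: insert 48 -> lo=[3, 3, 20, 21] hi=[24, 33, 43, 48] -> (len(lo)=4, len(hi)=4, max(lo)=21)
Step 9: insert 22 -> lo=[3, 3, 20, 21, 22] hi=[24, 33, 43, 48] -> (len(lo)=5, len(hi)=4, max(lo)=22)

Answer: (1,0,21) (1,1,3) (2,1,21) (2,2,21) (3,2,21) (3,3,20) (4,3,21) (4,4,21) (5,4,22)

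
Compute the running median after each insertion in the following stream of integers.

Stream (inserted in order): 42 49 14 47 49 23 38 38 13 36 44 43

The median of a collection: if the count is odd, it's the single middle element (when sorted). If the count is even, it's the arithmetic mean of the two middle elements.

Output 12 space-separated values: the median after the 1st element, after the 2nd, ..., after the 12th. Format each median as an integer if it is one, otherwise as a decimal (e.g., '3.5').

Answer: 42 45.5 42 44.5 47 44.5 42 40 38 38 38 40

Derivation:
Step 1: insert 42 -> lo=[42] (size 1, max 42) hi=[] (size 0) -> median=42
Step 2: insert 49 -> lo=[42] (size 1, max 42) hi=[49] (size 1, min 49) -> median=45.5
Step 3: insert 14 -> lo=[14, 42] (size 2, max 42) hi=[49] (size 1, min 49) -> median=42
Step 4: insert 47 -> lo=[14, 42] (size 2, max 42) hi=[47, 49] (size 2, min 47) -> median=44.5
Step 5: insert 49 -> lo=[14, 42, 47] (size 3, max 47) hi=[49, 49] (size 2, min 49) -> median=47
Step 6: insert 23 -> lo=[14, 23, 42] (size 3, max 42) hi=[47, 49, 49] (size 3, min 47) -> median=44.5
Step 7: insert 38 -> lo=[14, 23, 38, 42] (size 4, max 42) hi=[47, 49, 49] (size 3, min 47) -> median=42
Step 8: insert 38 -> lo=[14, 23, 38, 38] (size 4, max 38) hi=[42, 47, 49, 49] (size 4, min 42) -> median=40
Step 9: insert 13 -> lo=[13, 14, 23, 38, 38] (size 5, max 38) hi=[42, 47, 49, 49] (size 4, min 42) -> median=38
Step 10: insert 36 -> lo=[13, 14, 23, 36, 38] (size 5, max 38) hi=[38, 42, 47, 49, 49] (size 5, min 38) -> median=38
Step 11: insert 44 -> lo=[13, 14, 23, 36, 38, 38] (size 6, max 38) hi=[42, 44, 47, 49, 49] (size 5, min 42) -> median=38
Step 12: insert 43 -> lo=[13, 14, 23, 36, 38, 38] (size 6, max 38) hi=[42, 43, 44, 47, 49, 49] (size 6, min 42) -> median=40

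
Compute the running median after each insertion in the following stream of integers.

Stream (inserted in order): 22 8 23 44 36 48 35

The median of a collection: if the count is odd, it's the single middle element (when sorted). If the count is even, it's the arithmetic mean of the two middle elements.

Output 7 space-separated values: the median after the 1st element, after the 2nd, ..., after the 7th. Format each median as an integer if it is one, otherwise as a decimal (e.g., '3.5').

Answer: 22 15 22 22.5 23 29.5 35

Derivation:
Step 1: insert 22 -> lo=[22] (size 1, max 22) hi=[] (size 0) -> median=22
Step 2: insert 8 -> lo=[8] (size 1, max 8) hi=[22] (size 1, min 22) -> median=15
Step 3: insert 23 -> lo=[8, 22] (size 2, max 22) hi=[23] (size 1, min 23) -> median=22
Step 4: insert 44 -> lo=[8, 22] (size 2, max 22) hi=[23, 44] (size 2, min 23) -> median=22.5
Step 5: insert 36 -> lo=[8, 22, 23] (size 3, max 23) hi=[36, 44] (size 2, min 36) -> median=23
Step 6: insert 48 -> lo=[8, 22, 23] (size 3, max 23) hi=[36, 44, 48] (size 3, min 36) -> median=29.5
Step 7: insert 35 -> lo=[8, 22, 23, 35] (size 4, max 35) hi=[36, 44, 48] (size 3, min 36) -> median=35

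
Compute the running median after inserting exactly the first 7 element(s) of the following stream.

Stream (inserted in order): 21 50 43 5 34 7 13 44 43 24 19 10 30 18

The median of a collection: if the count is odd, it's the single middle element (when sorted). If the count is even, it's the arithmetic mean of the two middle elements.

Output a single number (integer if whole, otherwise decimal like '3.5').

Step 1: insert 21 -> lo=[21] (size 1, max 21) hi=[] (size 0) -> median=21
Step 2: insert 50 -> lo=[21] (size 1, max 21) hi=[50] (size 1, min 50) -> median=35.5
Step 3: insert 43 -> lo=[21, 43] (size 2, max 43) hi=[50] (size 1, min 50) -> median=43
Step 4: insert 5 -> lo=[5, 21] (size 2, max 21) hi=[43, 50] (size 2, min 43) -> median=32
Step 5: insert 34 -> lo=[5, 21, 34] (size 3, max 34) hi=[43, 50] (size 2, min 43) -> median=34
Step 6: insert 7 -> lo=[5, 7, 21] (size 3, max 21) hi=[34, 43, 50] (size 3, min 34) -> median=27.5
Step 7: insert 13 -> lo=[5, 7, 13, 21] (size 4, max 21) hi=[34, 43, 50] (size 3, min 34) -> median=21

Answer: 21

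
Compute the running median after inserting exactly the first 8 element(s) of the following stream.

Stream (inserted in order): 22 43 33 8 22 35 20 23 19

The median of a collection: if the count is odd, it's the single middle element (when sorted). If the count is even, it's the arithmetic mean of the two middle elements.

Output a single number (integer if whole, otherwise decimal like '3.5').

Step 1: insert 22 -> lo=[22] (size 1, max 22) hi=[] (size 0) -> median=22
Step 2: insert 43 -> lo=[22] (size 1, max 22) hi=[43] (size 1, min 43) -> median=32.5
Step 3: insert 33 -> lo=[22, 33] (size 2, max 33) hi=[43] (size 1, min 43) -> median=33
Step 4: insert 8 -> lo=[8, 22] (size 2, max 22) hi=[33, 43] (size 2, min 33) -> median=27.5
Step 5: insert 22 -> lo=[8, 22, 22] (size 3, max 22) hi=[33, 43] (size 2, min 33) -> median=22
Step 6: insert 35 -> lo=[8, 22, 22] (size 3, max 22) hi=[33, 35, 43] (size 3, min 33) -> median=27.5
Step 7: insert 20 -> lo=[8, 20, 22, 22] (size 4, max 22) hi=[33, 35, 43] (size 3, min 33) -> median=22
Step 8: insert 23 -> lo=[8, 20, 22, 22] (size 4, max 22) hi=[23, 33, 35, 43] (size 4, min 23) -> median=22.5

Answer: 22.5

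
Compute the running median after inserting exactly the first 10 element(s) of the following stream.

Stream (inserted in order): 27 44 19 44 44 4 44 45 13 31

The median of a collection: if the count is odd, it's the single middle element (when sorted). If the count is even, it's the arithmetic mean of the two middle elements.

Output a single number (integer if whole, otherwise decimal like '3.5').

Answer: 37.5

Derivation:
Step 1: insert 27 -> lo=[27] (size 1, max 27) hi=[] (size 0) -> median=27
Step 2: insert 44 -> lo=[27] (size 1, max 27) hi=[44] (size 1, min 44) -> median=35.5
Step 3: insert 19 -> lo=[19, 27] (size 2, max 27) hi=[44] (size 1, min 44) -> median=27
Step 4: insert 44 -> lo=[19, 27] (size 2, max 27) hi=[44, 44] (size 2, min 44) -> median=35.5
Step 5: insert 44 -> lo=[19, 27, 44] (size 3, max 44) hi=[44, 44] (size 2, min 44) -> median=44
Step 6: insert 4 -> lo=[4, 19, 27] (size 3, max 27) hi=[44, 44, 44] (size 3, min 44) -> median=35.5
Step 7: insert 44 -> lo=[4, 19, 27, 44] (size 4, max 44) hi=[44, 44, 44] (size 3, min 44) -> median=44
Step 8: insert 45 -> lo=[4, 19, 27, 44] (size 4, max 44) hi=[44, 44, 44, 45] (size 4, min 44) -> median=44
Step 9: insert 13 -> lo=[4, 13, 19, 27, 44] (size 5, max 44) hi=[44, 44, 44, 45] (size 4, min 44) -> median=44
Step 10: insert 31 -> lo=[4, 13, 19, 27, 31] (size 5, max 31) hi=[44, 44, 44, 44, 45] (size 5, min 44) -> median=37.5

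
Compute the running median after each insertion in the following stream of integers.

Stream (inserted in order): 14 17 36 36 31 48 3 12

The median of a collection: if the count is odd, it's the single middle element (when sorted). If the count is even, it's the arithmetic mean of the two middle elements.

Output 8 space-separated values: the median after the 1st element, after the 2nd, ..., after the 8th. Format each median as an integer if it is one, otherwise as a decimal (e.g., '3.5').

Step 1: insert 14 -> lo=[14] (size 1, max 14) hi=[] (size 0) -> median=14
Step 2: insert 17 -> lo=[14] (size 1, max 14) hi=[17] (size 1, min 17) -> median=15.5
Step 3: insert 36 -> lo=[14, 17] (size 2, max 17) hi=[36] (size 1, min 36) -> median=17
Step 4: insert 36 -> lo=[14, 17] (size 2, max 17) hi=[36, 36] (size 2, min 36) -> median=26.5
Step 5: insert 31 -> lo=[14, 17, 31] (size 3, max 31) hi=[36, 36] (size 2, min 36) -> median=31
Step 6: insert 48 -> lo=[14, 17, 31] (size 3, max 31) hi=[36, 36, 48] (size 3, min 36) -> median=33.5
Step 7: insert 3 -> lo=[3, 14, 17, 31] (size 4, max 31) hi=[36, 36, 48] (size 3, min 36) -> median=31
Step 8: insert 12 -> lo=[3, 12, 14, 17] (size 4, max 17) hi=[31, 36, 36, 48] (size 4, min 31) -> median=24

Answer: 14 15.5 17 26.5 31 33.5 31 24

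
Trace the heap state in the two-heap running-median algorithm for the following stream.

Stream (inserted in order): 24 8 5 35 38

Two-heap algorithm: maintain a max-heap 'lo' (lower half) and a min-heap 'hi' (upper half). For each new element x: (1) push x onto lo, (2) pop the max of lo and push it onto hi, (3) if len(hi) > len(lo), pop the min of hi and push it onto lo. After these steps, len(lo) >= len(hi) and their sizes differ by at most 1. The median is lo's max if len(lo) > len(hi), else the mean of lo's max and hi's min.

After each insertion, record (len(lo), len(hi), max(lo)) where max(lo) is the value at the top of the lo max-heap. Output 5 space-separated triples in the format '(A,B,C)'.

Step 1: insert 24 -> lo=[24] hi=[] -> (len(lo)=1, len(hi)=0, max(lo)=24)
Step 2: insert 8 -> lo=[8] hi=[24] -> (len(lo)=1, len(hi)=1, max(lo)=8)
Step 3: insert 5 -> lo=[5, 8] hi=[24] -> (len(lo)=2, len(hi)=1, max(lo)=8)
Step 4: insert 35 -> lo=[5, 8] hi=[24, 35] -> (len(lo)=2, len(hi)=2, max(lo)=8)
Step 5: insert 38 -> lo=[5, 8, 24] hi=[35, 38] -> (len(lo)=3, len(hi)=2, max(lo)=24)

Answer: (1,0,24) (1,1,8) (2,1,8) (2,2,8) (3,2,24)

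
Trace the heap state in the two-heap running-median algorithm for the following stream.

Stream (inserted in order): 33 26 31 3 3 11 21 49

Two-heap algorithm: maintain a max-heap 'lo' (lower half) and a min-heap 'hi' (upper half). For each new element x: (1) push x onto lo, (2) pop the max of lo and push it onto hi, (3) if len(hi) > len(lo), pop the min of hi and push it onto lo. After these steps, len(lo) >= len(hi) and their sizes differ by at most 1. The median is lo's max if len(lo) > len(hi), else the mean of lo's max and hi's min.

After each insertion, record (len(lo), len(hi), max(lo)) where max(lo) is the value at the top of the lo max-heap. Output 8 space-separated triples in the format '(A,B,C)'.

Answer: (1,0,33) (1,1,26) (2,1,31) (2,2,26) (3,2,26) (3,3,11) (4,3,21) (4,4,21)

Derivation:
Step 1: insert 33 -> lo=[33] hi=[] -> (len(lo)=1, len(hi)=0, max(lo)=33)
Step 2: insert 26 -> lo=[26] hi=[33] -> (len(lo)=1, len(hi)=1, max(lo)=26)
Step 3: insert 31 -> lo=[26, 31] hi=[33] -> (len(lo)=2, len(hi)=1, max(lo)=31)
Step 4: insert 3 -> lo=[3, 26] hi=[31, 33] -> (len(lo)=2, len(hi)=2, max(lo)=26)
Step 5: insert 3 -> lo=[3, 3, 26] hi=[31, 33] -> (len(lo)=3, len(hi)=2, max(lo)=26)
Step 6: insert 11 -> lo=[3, 3, 11] hi=[26, 31, 33] -> (len(lo)=3, len(hi)=3, max(lo)=11)
Step 7: insert 21 -> lo=[3, 3, 11, 21] hi=[26, 31, 33] -> (len(lo)=4, len(hi)=3, max(lo)=21)
Step 8: insert 49 -> lo=[3, 3, 11, 21] hi=[26, 31, 33, 49] -> (len(lo)=4, len(hi)=4, max(lo)=21)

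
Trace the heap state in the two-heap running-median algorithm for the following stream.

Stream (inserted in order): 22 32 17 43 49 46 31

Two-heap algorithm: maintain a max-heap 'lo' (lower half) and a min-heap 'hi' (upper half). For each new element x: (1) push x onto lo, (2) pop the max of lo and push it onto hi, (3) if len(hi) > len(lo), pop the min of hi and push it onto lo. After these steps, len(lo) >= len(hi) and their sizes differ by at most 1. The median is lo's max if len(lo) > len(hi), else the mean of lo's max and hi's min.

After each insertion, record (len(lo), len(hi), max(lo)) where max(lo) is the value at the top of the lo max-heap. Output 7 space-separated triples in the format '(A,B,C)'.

Step 1: insert 22 -> lo=[22] hi=[] -> (len(lo)=1, len(hi)=0, max(lo)=22)
Step 2: insert 32 -> lo=[22] hi=[32] -> (len(lo)=1, len(hi)=1, max(lo)=22)
Step 3: insert 17 -> lo=[17, 22] hi=[32] -> (len(lo)=2, len(hi)=1, max(lo)=22)
Step 4: insert 43 -> lo=[17, 22] hi=[32, 43] -> (len(lo)=2, len(hi)=2, max(lo)=22)
Step 5: insert 49 -> lo=[17, 22, 32] hi=[43, 49] -> (len(lo)=3, len(hi)=2, max(lo)=32)
Step 6: insert 46 -> lo=[17, 22, 32] hi=[43, 46, 49] -> (len(lo)=3, len(hi)=3, max(lo)=32)
Step 7: insert 31 -> lo=[17, 22, 31, 32] hi=[43, 46, 49] -> (len(lo)=4, len(hi)=3, max(lo)=32)

Answer: (1,0,22) (1,1,22) (2,1,22) (2,2,22) (3,2,32) (3,3,32) (4,3,32)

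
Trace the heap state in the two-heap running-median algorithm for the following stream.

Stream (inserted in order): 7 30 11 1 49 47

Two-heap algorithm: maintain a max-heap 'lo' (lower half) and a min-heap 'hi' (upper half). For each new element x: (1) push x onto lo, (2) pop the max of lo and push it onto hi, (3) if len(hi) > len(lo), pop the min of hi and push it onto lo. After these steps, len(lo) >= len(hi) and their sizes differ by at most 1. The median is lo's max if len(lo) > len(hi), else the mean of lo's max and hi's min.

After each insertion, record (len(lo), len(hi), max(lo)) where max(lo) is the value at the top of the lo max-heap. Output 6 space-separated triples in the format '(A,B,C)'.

Answer: (1,0,7) (1,1,7) (2,1,11) (2,2,7) (3,2,11) (3,3,11)

Derivation:
Step 1: insert 7 -> lo=[7] hi=[] -> (len(lo)=1, len(hi)=0, max(lo)=7)
Step 2: insert 30 -> lo=[7] hi=[30] -> (len(lo)=1, len(hi)=1, max(lo)=7)
Step 3: insert 11 -> lo=[7, 11] hi=[30] -> (len(lo)=2, len(hi)=1, max(lo)=11)
Step 4: insert 1 -> lo=[1, 7] hi=[11, 30] -> (len(lo)=2, len(hi)=2, max(lo)=7)
Step 5: insert 49 -> lo=[1, 7, 11] hi=[30, 49] -> (len(lo)=3, len(hi)=2, max(lo)=11)
Step 6: insert 47 -> lo=[1, 7, 11] hi=[30, 47, 49] -> (len(lo)=3, len(hi)=3, max(lo)=11)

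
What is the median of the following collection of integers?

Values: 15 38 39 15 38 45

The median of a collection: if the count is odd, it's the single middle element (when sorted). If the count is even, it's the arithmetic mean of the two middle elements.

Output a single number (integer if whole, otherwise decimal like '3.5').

Step 1: insert 15 -> lo=[15] (size 1, max 15) hi=[] (size 0) -> median=15
Step 2: insert 38 -> lo=[15] (size 1, max 15) hi=[38] (size 1, min 38) -> median=26.5
Step 3: insert 39 -> lo=[15, 38] (size 2, max 38) hi=[39] (size 1, min 39) -> median=38
Step 4: insert 15 -> lo=[15, 15] (size 2, max 15) hi=[38, 39] (size 2, min 38) -> median=26.5
Step 5: insert 38 -> lo=[15, 15, 38] (size 3, max 38) hi=[38, 39] (size 2, min 38) -> median=38
Step 6: insert 45 -> lo=[15, 15, 38] (size 3, max 38) hi=[38, 39, 45] (size 3, min 38) -> median=38

Answer: 38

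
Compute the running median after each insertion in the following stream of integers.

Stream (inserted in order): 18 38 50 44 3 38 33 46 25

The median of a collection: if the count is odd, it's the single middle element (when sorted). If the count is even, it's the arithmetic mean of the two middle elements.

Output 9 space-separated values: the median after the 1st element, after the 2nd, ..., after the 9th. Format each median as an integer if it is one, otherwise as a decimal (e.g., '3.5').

Answer: 18 28 38 41 38 38 38 38 38

Derivation:
Step 1: insert 18 -> lo=[18] (size 1, max 18) hi=[] (size 0) -> median=18
Step 2: insert 38 -> lo=[18] (size 1, max 18) hi=[38] (size 1, min 38) -> median=28
Step 3: insert 50 -> lo=[18, 38] (size 2, max 38) hi=[50] (size 1, min 50) -> median=38
Step 4: insert 44 -> lo=[18, 38] (size 2, max 38) hi=[44, 50] (size 2, min 44) -> median=41
Step 5: insert 3 -> lo=[3, 18, 38] (size 3, max 38) hi=[44, 50] (size 2, min 44) -> median=38
Step 6: insert 38 -> lo=[3, 18, 38] (size 3, max 38) hi=[38, 44, 50] (size 3, min 38) -> median=38
Step 7: insert 33 -> lo=[3, 18, 33, 38] (size 4, max 38) hi=[38, 44, 50] (size 3, min 38) -> median=38
Step 8: insert 46 -> lo=[3, 18, 33, 38] (size 4, max 38) hi=[38, 44, 46, 50] (size 4, min 38) -> median=38
Step 9: insert 25 -> lo=[3, 18, 25, 33, 38] (size 5, max 38) hi=[38, 44, 46, 50] (size 4, min 38) -> median=38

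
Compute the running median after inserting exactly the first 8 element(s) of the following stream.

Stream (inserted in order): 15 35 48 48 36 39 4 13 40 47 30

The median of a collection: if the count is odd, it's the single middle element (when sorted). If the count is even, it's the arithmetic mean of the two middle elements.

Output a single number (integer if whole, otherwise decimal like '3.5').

Answer: 35.5

Derivation:
Step 1: insert 15 -> lo=[15] (size 1, max 15) hi=[] (size 0) -> median=15
Step 2: insert 35 -> lo=[15] (size 1, max 15) hi=[35] (size 1, min 35) -> median=25
Step 3: insert 48 -> lo=[15, 35] (size 2, max 35) hi=[48] (size 1, min 48) -> median=35
Step 4: insert 48 -> lo=[15, 35] (size 2, max 35) hi=[48, 48] (size 2, min 48) -> median=41.5
Step 5: insert 36 -> lo=[15, 35, 36] (size 3, max 36) hi=[48, 48] (size 2, min 48) -> median=36
Step 6: insert 39 -> lo=[15, 35, 36] (size 3, max 36) hi=[39, 48, 48] (size 3, min 39) -> median=37.5
Step 7: insert 4 -> lo=[4, 15, 35, 36] (size 4, max 36) hi=[39, 48, 48] (size 3, min 39) -> median=36
Step 8: insert 13 -> lo=[4, 13, 15, 35] (size 4, max 35) hi=[36, 39, 48, 48] (size 4, min 36) -> median=35.5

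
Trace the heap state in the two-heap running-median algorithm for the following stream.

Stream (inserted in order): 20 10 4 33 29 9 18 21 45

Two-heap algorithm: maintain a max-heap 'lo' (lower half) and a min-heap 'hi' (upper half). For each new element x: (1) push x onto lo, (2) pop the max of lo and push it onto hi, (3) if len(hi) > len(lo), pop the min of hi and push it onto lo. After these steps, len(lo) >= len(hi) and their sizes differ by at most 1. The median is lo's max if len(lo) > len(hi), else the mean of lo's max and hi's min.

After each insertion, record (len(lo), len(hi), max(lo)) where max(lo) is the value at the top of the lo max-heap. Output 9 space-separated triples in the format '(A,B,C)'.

Step 1: insert 20 -> lo=[20] hi=[] -> (len(lo)=1, len(hi)=0, max(lo)=20)
Step 2: insert 10 -> lo=[10] hi=[20] -> (len(lo)=1, len(hi)=1, max(lo)=10)
Step 3: insert 4 -> lo=[4, 10] hi=[20] -> (len(lo)=2, len(hi)=1, max(lo)=10)
Step 4: insert 33 -> lo=[4, 10] hi=[20, 33] -> (len(lo)=2, len(hi)=2, max(lo)=10)
Step 5: insert 29 -> lo=[4, 10, 20] hi=[29, 33] -> (len(lo)=3, len(hi)=2, max(lo)=20)
Step 6: insert 9 -> lo=[4, 9, 10] hi=[20, 29, 33] -> (len(lo)=3, len(hi)=3, max(lo)=10)
Step 7: insert 18 -> lo=[4, 9, 10, 18] hi=[20, 29, 33] -> (len(lo)=4, len(hi)=3, max(lo)=18)
Step 8: insert 21 -> lo=[4, 9, 10, 18] hi=[20, 21, 29, 33] -> (len(lo)=4, len(hi)=4, max(lo)=18)
Step 9: insert 45 -> lo=[4, 9, 10, 18, 20] hi=[21, 29, 33, 45] -> (len(lo)=5, len(hi)=4, max(lo)=20)

Answer: (1,0,20) (1,1,10) (2,1,10) (2,2,10) (3,2,20) (3,3,10) (4,3,18) (4,4,18) (5,4,20)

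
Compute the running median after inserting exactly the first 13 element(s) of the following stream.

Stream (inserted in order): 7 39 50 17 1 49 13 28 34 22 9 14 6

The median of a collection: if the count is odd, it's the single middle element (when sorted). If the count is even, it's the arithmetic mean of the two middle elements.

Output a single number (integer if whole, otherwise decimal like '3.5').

Step 1: insert 7 -> lo=[7] (size 1, max 7) hi=[] (size 0) -> median=7
Step 2: insert 39 -> lo=[7] (size 1, max 7) hi=[39] (size 1, min 39) -> median=23
Step 3: insert 50 -> lo=[7, 39] (size 2, max 39) hi=[50] (size 1, min 50) -> median=39
Step 4: insert 17 -> lo=[7, 17] (size 2, max 17) hi=[39, 50] (size 2, min 39) -> median=28
Step 5: insert 1 -> lo=[1, 7, 17] (size 3, max 17) hi=[39, 50] (size 2, min 39) -> median=17
Step 6: insert 49 -> lo=[1, 7, 17] (size 3, max 17) hi=[39, 49, 50] (size 3, min 39) -> median=28
Step 7: insert 13 -> lo=[1, 7, 13, 17] (size 4, max 17) hi=[39, 49, 50] (size 3, min 39) -> median=17
Step 8: insert 28 -> lo=[1, 7, 13, 17] (size 4, max 17) hi=[28, 39, 49, 50] (size 4, min 28) -> median=22.5
Step 9: insert 34 -> lo=[1, 7, 13, 17, 28] (size 5, max 28) hi=[34, 39, 49, 50] (size 4, min 34) -> median=28
Step 10: insert 22 -> lo=[1, 7, 13, 17, 22] (size 5, max 22) hi=[28, 34, 39, 49, 50] (size 5, min 28) -> median=25
Step 11: insert 9 -> lo=[1, 7, 9, 13, 17, 22] (size 6, max 22) hi=[28, 34, 39, 49, 50] (size 5, min 28) -> median=22
Step 12: insert 14 -> lo=[1, 7, 9, 13, 14, 17] (size 6, max 17) hi=[22, 28, 34, 39, 49, 50] (size 6, min 22) -> median=19.5
Step 13: insert 6 -> lo=[1, 6, 7, 9, 13, 14, 17] (size 7, max 17) hi=[22, 28, 34, 39, 49, 50] (size 6, min 22) -> median=17

Answer: 17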